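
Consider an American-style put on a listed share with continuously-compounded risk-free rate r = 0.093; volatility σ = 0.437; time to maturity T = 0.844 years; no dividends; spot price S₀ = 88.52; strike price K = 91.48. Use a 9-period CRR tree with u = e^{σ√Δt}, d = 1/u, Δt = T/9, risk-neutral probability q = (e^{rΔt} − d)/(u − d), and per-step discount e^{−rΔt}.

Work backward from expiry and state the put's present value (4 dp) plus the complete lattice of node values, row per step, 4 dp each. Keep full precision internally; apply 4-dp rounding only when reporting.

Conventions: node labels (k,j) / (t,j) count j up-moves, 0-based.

params: Δt=0.09378 u=1.14319 d=0.87474 q=0.49922 e^(-rΔt)=0.99132
t_9 payoffs: 64.9356 56.7895 46.1435 32.2304 14.0476 0.0000 0.0000 0.0000 0.0000 0.0000
k=8: node(8,0) S=30.3453 payoff=61.1347 vs cont=60.3403 → 61.1347 [stop]  node(8,1) S=39.6579 payoff=51.8221 vs cont=51.0278 → 51.8221 [stop]  node(8,2) S=51.8283 payoff=39.6517 vs cont=38.8574 → 39.6517 [stop]  node(8,3) S=67.7336 payoff=23.7464 vs cont=22.9521 → 23.7464 [stop]  node(8,4) S=88.5200 payoff=2.9600 vs cont=6.9736 → 6.9736 [wait]  node(8,5) S=115.6855 payoff=0.0000 vs cont=0.0000 → 0.0000 [wait]  node(8,6) S=151.1876 payoff=0.0000 vs cont=0.0000 → 0.0000 [wait]  node(8,7) S=197.5848 payoff=0.0000 vs cont=0.0000 → 0.0000 [wait]  node(8,8) S=258.2206 payoff=0.0000 vs cont=0.0000 → 0.0000 [wait]
k=7: node(7,0) S=34.6905 payoff=56.7895 vs cont=55.9951 → 56.7895 [stop]  node(7,1) S=45.3365 payoff=46.1435 vs cont=45.3491 → 46.1435 [stop]  node(7,2) S=59.2496 payoff=32.2304 vs cont=31.4360 → 32.2304 [stop]  node(7,3) S=77.4324 payoff=14.0476 vs cont=15.2395 → 15.2395 [wait]  node(7,4) S=101.1952 payoff=0.0000 vs cont=3.4619 → 3.4619 [wait]  node(7,5) S=132.2505 payoff=0.0000 vs cont=0.0000 → 0.0000 [wait]  node(7,6) S=172.8362 payoff=0.0000 vs cont=0.0000 → 0.0000 [wait]  node(7,7) S=225.8771 payoff=0.0000 vs cont=0.0000 → 0.0000 [wait]
k=6: node(6,0) S=39.6579 payoff=51.8221 vs cont=51.0278 → 51.8221 [stop]  node(6,1) S=51.8283 payoff=39.6517 vs cont=38.8574 → 39.6517 [stop]  node(6,2) S=67.7336 payoff=23.7464 vs cont=23.5419 → 23.7464 [stop]  node(6,3) S=88.5200 payoff=2.9600 vs cont=9.2786 → 9.2786 [wait]  node(6,4) S=115.6855 payoff=0.0000 vs cont=1.7186 → 1.7186 [wait]  node(6,5) S=151.1876 payoff=0.0000 vs cont=0.0000 → 0.0000 [wait]  node(6,6) S=197.5848 payoff=0.0000 vs cont=0.0000 → 0.0000 [wait]
k=5: node(5,0) S=45.3365 payoff=46.1435 vs cont=45.3491 → 46.1435 [stop]  node(5,1) S=59.2496 payoff=32.2304 vs cont=31.4360 → 32.2304 [stop]  node(5,2) S=77.4324 payoff=14.0476 vs cont=16.3802 → 16.3802 [wait]  node(5,3) S=101.1952 payoff=0.0000 vs cont=5.4566 → 5.4566 [wait]  node(5,4) S=132.2505 payoff=0.0000 vs cont=0.8531 → 0.8531 [wait]  node(5,5) S=172.8362 payoff=0.0000 vs cont=0.0000 → 0.0000 [wait]
k=4: node(4,0) S=51.8283 payoff=39.6517 vs cont=38.8574 → 39.6517 [stop]  node(4,1) S=67.7336 payoff=23.7464 vs cont=24.1065 → 24.1065 [wait]  node(4,2) S=88.5200 payoff=2.9600 vs cont=10.8320 → 10.8320 [wait]  node(4,3) S=115.6855 payoff=0.0000 vs cont=3.1310 → 3.1310 [wait]  node(4,4) S=151.1876 payoff=0.0000 vs cont=0.4235 → 0.4235 [wait]
k=3: node(3,0) S=59.2496 payoff=32.2304 vs cont=31.6142 → 32.2304 [stop]  node(3,1) S=77.4324 payoff=14.0476 vs cont=17.3278 → 17.3278 [wait]  node(3,2) S=101.1952 payoff=0.0000 vs cont=6.9268 → 6.9268 [wait]  node(3,3) S=132.2505 payoff=0.0000 vs cont=1.7639 → 1.7639 [wait]
k=2: node(2,0) S=67.7336 payoff=23.7464 vs cont=24.5754 → 24.5754 [wait]  node(2,1) S=88.5200 payoff=2.9600 vs cont=12.0300 → 12.0300 [wait]  node(2,2) S=115.6855 payoff=0.0000 vs cont=4.3116 → 4.3116 [wait]
k=1: node(1,0) S=77.4324 payoff=14.0476 vs cont=18.1534 → 18.1534 [wait]  node(1,1) S=101.1952 payoff=0.0000 vs cont=8.1058 → 8.1058 [wait]
k=0: node(0,0) S=88.5200 payoff=2.9600 vs cont=13.0233 → 13.0233 [wait]

price = 13.0233
tree:
13.0233
18.1534 8.1058
24.5754 12.0300 4.3116
32.2304 17.3278 6.9268 1.7639
39.6517 24.1065 10.8320 3.1310 0.4235
46.1435 32.2304 16.3802 5.4566 0.8531 0.0000
51.8221 39.6517 23.7464 9.2786 1.7186 0.0000 0.0000
56.7895 46.1435 32.2304 15.2395 3.4619 0.0000 0.0000 0.0000
61.1347 51.8221 39.6517 23.7464 6.9736 0.0000 0.0000 0.0000 0.0000
64.9356 56.7895 46.1435 32.2304 14.0476 0.0000 0.0000 0.0000 0.0000 0.0000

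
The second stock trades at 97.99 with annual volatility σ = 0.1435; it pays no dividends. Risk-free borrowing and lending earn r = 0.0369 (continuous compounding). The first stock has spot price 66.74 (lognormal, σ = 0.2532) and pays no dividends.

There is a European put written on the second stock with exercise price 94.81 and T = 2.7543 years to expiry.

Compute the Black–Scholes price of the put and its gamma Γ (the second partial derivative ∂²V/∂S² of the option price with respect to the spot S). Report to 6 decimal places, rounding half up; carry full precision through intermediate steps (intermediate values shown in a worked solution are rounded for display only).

σ√T = 0.1435·√2.7543 = 0.238154
d₁ = (ln(S/K) + (r+σ²/2)T) / (σ√T) = (ln(97.99/94.81) + (0.0369+0.1435²/2)·2.7543) / 0.238154 = (0.032991 + 0.129992) / 0.238154 = 0.684360
d₂ = d₁ − σ√T = 0.684360 − 0.238154 = 0.446206
e^{−rT} = 0.903360
N(−d₁) = 0.246874,  N(−d₂) = 0.327724
Put price V = K·e^{−rT}·N(−d₂) − S·N(−d₁) = 28.068801 − 24.191191 = 3.877611
φ(d₁) = (1/√(2π))·e^{−d₁²/2} = 0.315653
Γ = φ(d₁) / (S·σ·√T) = 0.013526

price = 3.877611
Γ = 0.013526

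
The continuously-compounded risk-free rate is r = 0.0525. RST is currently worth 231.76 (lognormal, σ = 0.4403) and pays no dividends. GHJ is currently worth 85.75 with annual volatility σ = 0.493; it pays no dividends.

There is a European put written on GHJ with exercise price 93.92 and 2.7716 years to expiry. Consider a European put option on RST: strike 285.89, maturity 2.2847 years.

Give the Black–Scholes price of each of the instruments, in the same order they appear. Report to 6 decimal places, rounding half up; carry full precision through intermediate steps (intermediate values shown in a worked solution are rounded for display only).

[GHJ put K=93.92]
σ√T = 0.493·√2.7716 = 0.820752
d₁ = (ln(S/K) + (r+σ²/2)T) / (σ√T) = (ln(85.75/93.92) + (0.0525+0.493²/2)·2.7716) / 0.820752 = (-0.091007 + 0.482326) / 0.820752 = 0.476781
d₂ = d₁ − σ√T = 0.476781 − 0.820752 = -0.343972
e^{−rT} = 0.864582
N(−d₁) = 0.316759,  N(−d₂) = 0.634566
price = K·e^{−rT}·N(−d₂) − S·N(−d₁) = 51.527760 − 27.162093 = 24.365667
[RST put K=285.89]
σ√T = 0.4403·√2.2847 = 0.665523
d₁ = (ln(S/K) + (r+σ²/2)T) / (σ√T) = (ln(231.76/285.89) + (0.0525+0.4403²/2)·2.2847) / 0.665523 = (-0.209905 + 0.341407) / 0.665523 = 0.197593
d₂ = d₁ − σ√T = 0.197593 − 0.665523 = -0.467931
e^{−rT} = 0.886968
N(−d₁) = 0.421682,  N(−d₂) = 0.680083
price = K·e^{−rT}·N(−d₂) − S·N(−d₁) = 172.452137 − 97.728981 = 74.723156

price(GHJ put K=93.92) = 24.365667
price(RST put K=285.89) = 74.723156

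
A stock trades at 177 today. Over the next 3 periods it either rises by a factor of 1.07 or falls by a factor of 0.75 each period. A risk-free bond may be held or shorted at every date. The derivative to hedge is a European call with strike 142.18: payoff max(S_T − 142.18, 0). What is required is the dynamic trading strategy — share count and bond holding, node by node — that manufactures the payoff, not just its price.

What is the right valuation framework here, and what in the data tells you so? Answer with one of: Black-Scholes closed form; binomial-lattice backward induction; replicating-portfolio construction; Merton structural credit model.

Key observation: what is demanded is not a single number but the (Δ, B) position at each node of the 1.07/0.75 tree starting at 177; constructing those positions is the replicating-portfolio method.

framework: replicating-portfolio construction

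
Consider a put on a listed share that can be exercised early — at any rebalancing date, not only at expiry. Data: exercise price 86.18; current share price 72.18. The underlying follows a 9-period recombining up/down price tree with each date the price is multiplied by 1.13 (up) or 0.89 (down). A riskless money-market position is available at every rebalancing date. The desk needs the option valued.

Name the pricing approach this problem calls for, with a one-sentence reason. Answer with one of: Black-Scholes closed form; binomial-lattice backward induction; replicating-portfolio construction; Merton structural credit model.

framework: binomial-lattice backward induction

Key observation: the exercise right at every one of the 9 steps is what matters: each node needs max(86.18 − S, continuation), which only the stepwise tree valuation starting from spot 72.18 delivers.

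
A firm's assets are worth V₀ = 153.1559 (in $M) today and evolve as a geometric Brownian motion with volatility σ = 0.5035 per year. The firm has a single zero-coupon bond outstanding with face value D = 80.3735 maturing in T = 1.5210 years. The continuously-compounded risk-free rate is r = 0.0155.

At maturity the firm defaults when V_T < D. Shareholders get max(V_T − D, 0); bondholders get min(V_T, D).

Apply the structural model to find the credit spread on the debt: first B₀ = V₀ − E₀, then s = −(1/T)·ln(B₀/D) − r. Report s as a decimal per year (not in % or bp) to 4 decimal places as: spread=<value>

Apply the equity-as-call identities (strike 80.3735, horizon 1.5210 years):
d₁ = [ln(V₀/D) + (r + σ²/2)T] / (σ√T)
   = [ln(153.1559/80.3735) + (0.0155 + 0.5·0.5035²)·1.5210] / (0.5035·√1.5210)
   = [0.644772 + 0.216372] / 0.620961 = 1.386792
d₂ = d₁ − σ√T = 1.386792 − 0.620961 = 0.765832
N(d₁) = 0.917247,  N(d₂) = 0.778112,  e^(−rT) = 0.976700
E₀ = V₀·N(d₁) − D·e^(−rT)·N(d₂)
   = 153.1559·0.917247 − 80.3735·0.976700·0.778112 = 79.399450
B₀ = V₀ − E₀ = 153.1559 − 79.399450 = 73.756450
spread = −(1/T)·ln(B₀/D) − r = −(1/1.5210)·ln(73.756450/80.3735) − 0.0155 = 0.04098657

spread=0.0410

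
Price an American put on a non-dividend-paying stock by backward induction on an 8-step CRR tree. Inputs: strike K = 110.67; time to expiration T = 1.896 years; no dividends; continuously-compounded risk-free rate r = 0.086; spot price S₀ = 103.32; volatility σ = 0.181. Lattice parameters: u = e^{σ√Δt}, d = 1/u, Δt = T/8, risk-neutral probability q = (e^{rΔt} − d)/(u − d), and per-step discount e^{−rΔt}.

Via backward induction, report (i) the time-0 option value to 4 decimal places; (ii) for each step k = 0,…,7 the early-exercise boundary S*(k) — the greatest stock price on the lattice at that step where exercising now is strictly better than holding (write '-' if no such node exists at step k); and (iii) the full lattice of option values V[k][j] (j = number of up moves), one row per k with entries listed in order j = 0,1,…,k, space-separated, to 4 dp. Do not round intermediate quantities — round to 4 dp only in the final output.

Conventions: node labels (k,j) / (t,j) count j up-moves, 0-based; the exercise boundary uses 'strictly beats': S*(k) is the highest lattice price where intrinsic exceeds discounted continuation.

Δt=0.23700  u=1.09211  d=0.91566  q=0.59468  discount=0.97982
step 8 (expiry): payoffs max(K−S,0) = 59.6149 49.7758 38.0407 24.0440 7.3500 0.0000 0.0000 0.0000 0.0000
step 7: (k=7,j=0): S=55.7581, K−S=54.9119, hold=52.6791 ⇒ V=54.9119 exercise | (k=7,j=1): S=66.5034, K−S=44.1666, hold=41.9338 ⇒ V=44.1666 exercise | (k=7,j=2): S=79.3195, K−S=31.3505, hold=29.1176 ⇒ V=31.3505 exercise | (k=7,j=3): S=94.6055, K−S=16.0645, hold=13.8317 ⇒ V=16.0645 exercise | (k=7,j=4): S=112.8373, K−S=0.0000, hold=2.9190 ⇒ V=2.9190 continue | (k=7,j=5): S=134.5825, K−S=0.0000, hold=0.0000 ⇒ V=0.0000 continue | (k=7,j=6): S=160.5185, K−S=0.0000, hold=0.0000 ⇒ V=0.0000 continue | (k=7,j=7): S=191.4526, K−S=0.0000, hold=0.0000 ⇒ V=0.0000 continue  boundary S*=94.6055
step 6: (k=6,j=0): S=60.8942, K−S=49.7758, hold=47.5430 ⇒ V=49.7758 exercise | (k=6,j=1): S=72.6293, K−S=38.0407, hold=35.8078 ⇒ V=38.0407 exercise | (k=6,j=2): S=86.6260, K−S=24.0440, hold=21.8112 ⇒ V=24.0440 exercise | (k=6,j=3): S=103.3200, K−S=7.3500, hold=8.0808 ⇒ V=8.0808 continue | (k=6,j=4): S=123.2312, K−S=0.0000, hold=1.1593 ⇒ V=1.1593 continue | (k=6,j=5): S=146.9795, K−S=0.0000, hold=0.0000 ⇒ V=0.0000 continue | (k=6,j=6): S=175.3045, K−S=0.0000, hold=0.0000 ⇒ V=0.0000 continue  boundary S*=86.6260
step 5: (k=5,j=0): S=66.5034, K−S=44.1666, hold=41.9338 ⇒ V=44.1666 exercise | (k=5,j=1): S=79.3195, K−S=31.3505, hold=29.1176 ⇒ V=31.3505 exercise | (k=5,j=2): S=94.6055, K−S=16.0645, hold=14.2575 ⇒ V=16.0645 exercise | (k=5,j=3): S=112.8373, K−S=0.0000, hold=3.8848 ⇒ V=3.8848 continue | (k=5,j=4): S=134.5825, K−S=0.0000, hold=0.4604 ⇒ V=0.4604 continue | (k=5,j=5): S=160.5185, K−S=0.0000, hold=0.0000 ⇒ V=0.0000 continue  boundary S*=94.6055
step 4: (k=4,j=0): S=72.6293, K−S=38.0407, hold=35.8078 ⇒ V=38.0407 exercise | (k=4,j=1): S=86.6260, K−S=24.0440, hold=21.8112 ⇒ V=24.0440 exercise | (k=4,j=2): S=103.3200, K−S=7.3500, hold=8.6435 ⇒ V=8.6435 continue | (k=4,j=3): S=123.2312, K−S=0.0000, hold=1.8111 ⇒ V=1.8111 continue | (k=4,j=4): S=146.9795, K−S=0.0000, hold=0.1828 ⇒ V=0.1828 continue  boundary S*=86.6260
step 3: (k=3,j=0): S=79.3195, K−S=31.3505, hold=29.1176 ⇒ V=31.3505 exercise | (k=3,j=1): S=94.6055, K−S=16.0645, hold=14.5854 ⇒ V=16.0645 exercise | (k=3,j=2): S=112.8373, K−S=0.0000, hold=4.4880 ⇒ V=4.4880 continue | (k=3,j=3): S=134.5825, K−S=0.0000, hold=0.8258 ⇒ V=0.8258 continue  boundary S*=94.6055
step 2: (k=2,j=0): S=86.6260, K−S=24.0440, hold=21.8112 ⇒ V=24.0440 exercise | (k=2,j=1): S=103.3200, K−S=7.3500, hold=8.9950 ⇒ V=8.9950 continue | (k=2,j=2): S=123.2312, K−S=0.0000, hold=2.2636 ⇒ V=2.2636 continue  boundary S*=86.6260
step 1: (k=1,j=0): S=94.6055, K−S=16.0645, hold=14.7902 ⇒ V=16.0645 exercise | (k=1,j=1): S=112.8373, K−S=0.0000, hold=4.8913 ⇒ V=4.8913 continue  boundary S*=94.6055
step 0: (k=0,j=0): S=103.3200, K−S=7.3500, hold=9.2300 ⇒ V=9.2300 continue  boundary S*=-

price = 9.2300
boundary = - 94.6055 86.6260 94.6055 86.6260 94.6055 86.6260 94.6055
tree:
9.2300
16.0645 4.8913
24.0440 8.9950 2.2636
31.3505 16.0645 4.4880 0.8258
38.0407 24.0440 8.6435 1.8111 0.1828
44.1666 31.3505 16.0645 3.8848 0.4604 0.0000
49.7758 38.0407 24.0440 8.0808 1.1593 0.0000 0.0000
54.9119 44.1666 31.3505 16.0645 2.9190 0.0000 0.0000 0.0000
59.6149 49.7758 38.0407 24.0440 7.3500 0.0000 0.0000 0.0000 0.0000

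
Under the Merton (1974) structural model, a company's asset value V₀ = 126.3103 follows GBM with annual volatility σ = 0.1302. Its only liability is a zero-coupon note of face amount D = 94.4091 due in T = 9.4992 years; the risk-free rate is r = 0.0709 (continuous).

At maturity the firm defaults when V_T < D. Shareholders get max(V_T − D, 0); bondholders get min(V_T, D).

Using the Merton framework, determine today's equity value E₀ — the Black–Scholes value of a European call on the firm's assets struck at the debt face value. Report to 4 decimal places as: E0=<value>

E0=78.2516

Equity is a call on the firm's assets struck at D = 94.4091:
d₁ = [ln(V₀/D) + (r + σ²/2)T] / (σ√T)
   = [ln(126.3103/94.4091) + (0.0709 + 0.5·0.1302²)·9.4992] / (0.1302·√9.4992)
   = [0.291104 + 0.754009] / 0.401286 = 2.604406
d₂ = d₁ − σ√T = 2.604406 − 0.401286 = 2.203119
N(d₁) = 0.995398,  N(d₂) = 0.986207,  e^(−rT) = 0.509924
E₀ = V₀·N(d₁) − D·e^(−rT)·N(d₂)
   = 126.3103·0.995398 − 94.4091·0.509924·0.986207 = 78.251603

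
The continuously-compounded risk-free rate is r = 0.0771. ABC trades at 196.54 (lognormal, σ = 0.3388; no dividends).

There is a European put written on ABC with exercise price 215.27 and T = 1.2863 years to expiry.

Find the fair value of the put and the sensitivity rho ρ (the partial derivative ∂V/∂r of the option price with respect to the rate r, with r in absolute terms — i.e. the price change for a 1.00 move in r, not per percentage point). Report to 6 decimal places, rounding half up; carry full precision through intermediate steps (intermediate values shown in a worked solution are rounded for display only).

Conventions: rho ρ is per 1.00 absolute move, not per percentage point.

σ√T = 0.3388·√1.2863 = 0.384251
d₁ = (ln(S/K) + (r+σ²/2)T) / (σ√T) = (ln(196.54/215.27) + (0.0771+0.3388²/2)·1.2863) / 0.384251 = (-0.091027 + 0.172998) / 0.384251 = 0.213327
d₂ = d₁ − σ√T = 0.213327 − 0.384251 = -0.170924
e^{−rT} = 0.905585
N(−d₁) = 0.415536,  N(−d₂) = 0.567858
Put price V = K·e^{−rT}·N(−d₂) − S·N(−d₁) = 110.701322 − 81.669461 = 29.031861
ρ = −K·T·e^{−rT}·N(−d₂) = -142.395110

price = 29.031861
ρ = -142.395110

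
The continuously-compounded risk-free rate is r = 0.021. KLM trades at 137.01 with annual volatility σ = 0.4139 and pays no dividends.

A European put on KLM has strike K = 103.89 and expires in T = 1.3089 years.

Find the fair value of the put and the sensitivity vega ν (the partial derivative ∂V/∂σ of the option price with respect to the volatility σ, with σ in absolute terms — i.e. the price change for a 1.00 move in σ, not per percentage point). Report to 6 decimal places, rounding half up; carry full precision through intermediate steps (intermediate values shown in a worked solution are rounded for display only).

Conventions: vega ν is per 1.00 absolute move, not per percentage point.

price = 8.633434
ν = 42.487977

σ√T = 0.4139·√1.3089 = 0.473531
d₁ = (ln(S/K) + (r+σ²/2)T) / (σ√T) = (ln(137.01/103.89) + (0.021+0.4139²/2)·1.3089) / 0.473531 = (0.276721 + 0.139603) / 0.473531 = 0.879190
d₂ = d₁ − σ√T = 0.879190 − 0.473531 = 0.405659
e^{−rT} = 0.972887
N(−d₁) = 0.189649,  N(−d₂) = 0.342497
Put price V = K·e^{−rT}·N(−d₂) − S·N(−d₁) = 34.617250 − 25.983816 = 8.633434
φ(d₁) = (1/√(2π))·e^{−d₁²/2} = 0.271057
ν = S·φ(d₁)·√T = 42.487977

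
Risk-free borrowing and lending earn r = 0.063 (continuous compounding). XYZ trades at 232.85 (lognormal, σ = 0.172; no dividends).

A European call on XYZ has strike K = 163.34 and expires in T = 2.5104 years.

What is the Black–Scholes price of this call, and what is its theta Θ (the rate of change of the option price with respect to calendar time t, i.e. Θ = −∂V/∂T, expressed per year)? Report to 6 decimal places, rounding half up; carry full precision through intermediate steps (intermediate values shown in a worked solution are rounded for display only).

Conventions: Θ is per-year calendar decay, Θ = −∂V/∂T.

σ√T = 0.172·√2.5104 = 0.272521
d₁ = (ln(S/K) + (r+σ²/2)T) / (σ√T) = (ln(232.85/163.34) + (0.063+0.172²/2)·2.5104) / 0.272521 = (0.354561 + 0.195289) / 0.272521 = 2.017641
d₂ = d₁ − σ√T = 2.017641 − 0.272521 = 1.745121
e^{−rT} = 0.853717
N(d₁) = 0.978186,  N(d₂) = 0.959518
Call price V = S·N(d₁) − K·e^{−rT}·N(d₂) = 227.770538 − 133.801127 = 93.969412
φ(d₁) = (1/√(2π))·e^{−d₁²/2} = 0.052111
Θ = −S·φ(d₁)·σ/(2√T) − r·K·e^{−rT}·N(d₂) = −0.658618 − 8.429471 = -9.088089

price = 93.969412
Θ = -9.088089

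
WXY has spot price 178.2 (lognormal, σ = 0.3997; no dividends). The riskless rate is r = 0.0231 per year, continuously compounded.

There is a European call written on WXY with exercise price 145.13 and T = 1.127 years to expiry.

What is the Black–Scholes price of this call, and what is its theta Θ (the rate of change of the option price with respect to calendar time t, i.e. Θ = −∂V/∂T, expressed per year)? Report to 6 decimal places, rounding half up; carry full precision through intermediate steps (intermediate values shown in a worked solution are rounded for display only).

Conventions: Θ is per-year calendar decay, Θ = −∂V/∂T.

σ√T = 0.3997·√1.127 = 0.424323
d₁ = (ln(S/K) + (r+σ²/2)T) / (σ√T) = (ln(178.2/145.13) + (0.0231+0.3997²/2)·1.127) / 0.424323 = (0.205277 + 0.116059) / 0.424323 = 0.757290
d₂ = d₁ − σ√T = 0.757290 − 0.424323 = 0.332967
e^{−rT} = 0.974302
N(d₁) = 0.775562,  N(d₂) = 0.630420
Call price V = S·N(d₁) − K·e^{−rT}·N(d₂) = 138.205125 − 89.141765 = 49.063360
φ(d₁) = (1/√(2π))·e^{−d₁²/2} = 0.299488
Θ = −S·φ(d₁)·σ/(2√T) − r·K·e^{−rT}·N(d₂) = −10.046821 − 2.059175 = -12.105996

price = 49.063360
Θ = -12.105996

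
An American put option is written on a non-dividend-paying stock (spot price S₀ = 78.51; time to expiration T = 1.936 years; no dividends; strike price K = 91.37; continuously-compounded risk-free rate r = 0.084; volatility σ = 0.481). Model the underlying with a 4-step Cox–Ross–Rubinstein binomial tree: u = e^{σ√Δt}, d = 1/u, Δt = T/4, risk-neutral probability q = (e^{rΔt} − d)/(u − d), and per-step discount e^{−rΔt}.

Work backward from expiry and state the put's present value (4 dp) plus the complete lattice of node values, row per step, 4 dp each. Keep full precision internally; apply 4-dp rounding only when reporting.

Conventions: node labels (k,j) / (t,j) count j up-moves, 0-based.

Δt=0.48400  u=1.39743  d=0.71560  q=0.47797  discount=0.96016
step 4 (expiry): payoffs max(K−S,0) = 70.7822 51.1662 12.8600 0.0000 0.0000
k=3: (k=3,j=0): S=28.7699, K−S=62.6001, hold=58.9599 ⇒ V=62.6001 exercise | (k=3,j=1): S=56.1819, K−S=35.1881, hold=31.5479 ⇒ V=35.1881 exercise | (k=3,j=2): S=109.7119, K−S=0.0000, hold=6.4458 ⇒ V=6.4458 continue | (k=3,j=3): S=214.2455, K−S=0.0000, hold=0.0000 ⇒ V=0.0000 continue
k=2: (k=2,j=0): S=40.2038, K−S=51.1662, hold=47.5260 ⇒ V=51.1662 exercise | (k=2,j=1): S=78.5100, K−S=12.8600, hold=20.5956 ⇒ V=20.5956 continue | (k=2,j=2): S=153.3144, K−S=0.0000, hold=3.2309 ⇒ V=3.2309 continue
k=1: (k=1,j=0): S=56.1819, K−S=35.1881, hold=35.0980 ⇒ V=35.1881 exercise | (k=1,j=1): S=109.7119, K−S=0.0000, hold=11.8059 ⇒ V=11.8059 continue
k=0: (k=0,j=0): S=78.5100, K−S=12.8600, hold=23.0554 ⇒ V=23.0554 continue

price = 23.0554
tree:
23.0554
35.1881 11.8059
51.1662 20.5956 3.2309
62.6001 35.1881 6.4458 0.0000
70.7822 51.1662 12.8600 0.0000 0.0000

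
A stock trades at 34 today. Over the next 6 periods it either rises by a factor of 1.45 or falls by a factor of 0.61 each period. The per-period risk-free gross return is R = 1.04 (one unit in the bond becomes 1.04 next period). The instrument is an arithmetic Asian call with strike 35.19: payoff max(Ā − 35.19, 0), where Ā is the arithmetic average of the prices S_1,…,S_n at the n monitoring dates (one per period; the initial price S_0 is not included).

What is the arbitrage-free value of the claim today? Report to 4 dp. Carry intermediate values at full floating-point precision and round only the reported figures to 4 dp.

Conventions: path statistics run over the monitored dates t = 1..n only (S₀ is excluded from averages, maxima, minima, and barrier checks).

price = 9.5136

Set p* = 0.5119 (from d < R < u); the path-dependent value is the discounted p*-expectation over all price paths.
Enumerate all 2^6 = 64 price paths (U = up ×1.45, D = down ×0.61); each path with k up-moves has probability p*^k·(1−p*)^(6−k).
DDDDDD: Ā=8.4066, payoff=0.0000, prob=0.013522
UDDDDD: Ā=19.9829, payoff=0.0000, prob=0.014181
DUDDDD: Ā=15.2229, payoff=0.0000, prob=0.014181
UUDDDD: Ā=36.1856, payoff=0.9956, prob=0.014873
DDUDDD: Ā=12.3193, payoff=0.0000, prob=0.014181
UDUDDD: Ā=29.2836, payoff=0.0000, prob=0.014873
DUUDDD: Ā=24.5236, payoff=0.0000, prob=0.014873
UUUDDD: Ā=58.2939, payoff=23.1039, prob=0.015598
DDDUDD: Ā=10.5481, payoff=0.0000, prob=0.014181
UDDUDD: Ā=25.0734, payoff=0.0000, prob=0.014873
DUDUDD: Ā=20.3134, payoff=0.0000, prob=0.014873
UUDUDD: Ā=48.2860, payoff=13.0960, prob=0.015598
DDUUDD: Ā=17.4098, payoff=0.0000, prob=0.014873
UDUUDD: Ā=41.3840, payoff=6.1940, prob=0.015598
DUUUDD: Ā=36.6240, payoff=1.4340, prob=0.015598
UUUUDD: Ā=87.0571, payoff=51.8671, prob=0.016359
DDDDUD: Ā=9.4677, payoff=0.0000, prob=0.014181
UDDDUD: Ā=22.5052, payoff=0.0000, prob=0.014873
DUDDUD: Ā=17.7452, payoff=0.0000, prob=0.014873
UUDDUD: Ā=42.1812, payoff=6.9912, prob=0.015598
DDUDUD: Ā=14.8416, payoff=0.0000, prob=0.014873
UDUDUD: Ā=35.2792, payoff=0.0892, prob=0.015598
DUUDUD: Ā=30.5192, payoff=0.0000, prob=0.015598
UUUDUD: Ā=72.5456, payoff=37.3556, prob=0.016359
DDDUUD: Ā=13.0704, payoff=0.0000, prob=0.014873
UDDUUD: Ā=31.0690, payoff=0.0000, prob=0.015598
DUDUUD: Ā=26.3090, payoff=0.0000, prob=0.015598
UUDUUD: Ā=62.5377, payoff=27.3477, prob=0.016359
DDUUUD: Ā=23.4054, payoff=0.0000, prob=0.015598
UDUUUD: Ā=55.6357, payoff=20.4457, prob=0.016359
DUUUUD: Ā=50.8757, payoff=15.6857, prob=0.016359
UUUUUD: Ā=120.9341, payoff=85.7441, prob=0.017157
DDDDDU: Ā=8.8086, payoff=0.0000, prob=0.014181
UDDDDU: Ā=20.9386, payoff=0.0000, prob=0.014873
DUDDDU: Ā=16.1786, payoff=0.0000, prob=0.014873
UUDDDU: Ā=38.4572, payoff=3.2672, prob=0.015598
DDUDDU: Ā=13.2750, payoff=0.0000, prob=0.014873
UDUDDU: Ā=31.5552, payoff=0.0000, prob=0.015598
DUUDDU: Ā=26.7952, payoff=0.0000, prob=0.015598
UUUDDU: Ā=63.6936, payoff=28.5036, prob=0.016359
DDDUDU: Ā=11.5038, payoff=0.0000, prob=0.014873
UDDUDU: Ā=27.3450, payoff=0.0000, prob=0.015598
DUDUDU: Ā=22.5850, payoff=0.0000, prob=0.015598
UUDUDU: Ā=53.6857, payoff=18.4957, prob=0.016359
DDUUDU: Ā=19.6814, payoff=0.0000, prob=0.015598
UDUUDU: Ā=46.7837, payoff=11.5937, prob=0.016359
DUUUDU: Ā=42.0237, payoff=6.8337, prob=0.016359
UUUUDU: Ā=99.8924, payoff=64.7024, prob=0.017157
DDDDUU: Ā=10.4233, payoff=0.0000, prob=0.014873
UDDDUU: Ā=24.7768, payoff=0.0000, prob=0.015598
DUDDUU: Ā=20.0168, payoff=0.0000, prob=0.015598
UUDDUU: Ā=47.5809, payoff=12.3909, prob=0.016359
DDUDUU: Ā=17.1132, payoff=0.0000, prob=0.015598
UDUDUU: Ā=40.6789, payoff=5.4889, prob=0.016359
DUUDUU: Ā=35.9189, payoff=0.7289, prob=0.016359
UUUDUU: Ā=85.3810, payoff=50.1910, prob=0.017157
DDDUUU: Ā=15.3420, payoff=0.0000, prob=0.015598
UDDUUU: Ā=36.4687, payoff=1.2787, prob=0.016359
DUDUUU: Ā=31.7087, payoff=0.0000, prob=0.016359
UUDUUU: Ā=75.3731, payoff=40.1831, prob=0.017157
DDUUUU: Ā=28.8051, payoff=0.0000, prob=0.016359
UDUUUU: Ā=68.4711, payoff=33.2811, prob=0.017157
DUUUUU: Ā=63.7111, payoff=28.5211, prob=0.017157
UUUUUU: Ā=151.4444, payoff=116.2544, prob=0.017994
Price = Σ prob·payoff / R^6 = 12.037769 / 1.265319 = 9.5136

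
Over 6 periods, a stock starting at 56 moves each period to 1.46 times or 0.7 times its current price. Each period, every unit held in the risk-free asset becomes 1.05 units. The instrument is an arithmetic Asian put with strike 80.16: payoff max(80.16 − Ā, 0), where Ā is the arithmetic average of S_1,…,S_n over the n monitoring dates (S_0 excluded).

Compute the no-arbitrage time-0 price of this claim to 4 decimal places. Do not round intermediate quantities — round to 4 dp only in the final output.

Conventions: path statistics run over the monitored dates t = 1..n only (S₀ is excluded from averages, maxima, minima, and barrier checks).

Risk-neutral up-probability p* = (R−d)/(u−d) = (1.05−0.7)/(1.46−0.7) = 0.4605; the claim prices as the p*-weighted sum of path payoffs discounted by R^6.
Enumerate all 2^6 = 64 price paths (U = up ×1.46, D = down ×0.7); each path with k up-moves has probability p*^k·(1−p*)^(6−k).
DDDDDD: Ā=19.2156, payoff=60.9444, prob=0.024650
UDDDDD: Ā=40.0783, payoff=40.0817, prob=0.021043
DUDDDD: Ā=32.9850, payoff=47.1750, prob=0.021043
UUDDDD: Ā=68.7973, payoff=11.3627, prob=0.017963
DDUDDD: Ā=28.0197, payoff=52.1403, prob=0.021043
UDUDDD: Ā=58.4410, payoff=21.7190, prob=0.017963
DUUDDD: Ā=51.3477, payoff=28.8123, prob=0.017963
UUUDDD: Ā=107.0966, payoff=0.0000, prob=0.015335
DDDUDD: Ā=24.5439, payoff=55.6161, prob=0.021043
UDDUDD: Ā=51.1917, payoff=28.9683, prob=0.017963
DUDUDD: Ā=44.0983, payoff=36.0617, prob=0.017963
UUDUDD: Ā=91.9765, payoff=0.0000, prob=0.015335
DDUUDD: Ā=39.1330, payoff=41.0270, prob=0.017963
UDUUDD: Ā=81.6202, payoff=0.0000, prob=0.015335
DUUUDD: Ā=74.5269, payoff=5.6331, prob=0.015335
UUUUDD: Ā=155.4418, payoff=0.0000, prob=0.013091
DDDDUD: Ā=22.1109, payoff=58.0491, prob=0.021043
UDDDUD: Ā=46.1171, payoff=34.0429, prob=0.017963
DUDDUD: Ā=39.0237, payoff=41.1363, prob=0.017963
UUDDUD: Ā=81.3924, payoff=0.0000, prob=0.015335
DDUDUD: Ā=34.0584, payoff=46.1016, prob=0.017963
UDUDUD: Ā=71.0361, payoff=9.1239, prob=0.015335
DUUDUD: Ā=63.9428, payoff=16.2172, prob=0.015335
UUUDUD: Ā=133.3664, payoff=0.0000, prob=0.013091
DDDUUD: Ā=30.5827, payoff=49.5773, prob=0.017963
UDDUUD: Ā=63.7867, payoff=16.3733, prob=0.015335
DUDUUD: Ā=56.6934, payoff=23.4666, prob=0.015335
UUDUUD: Ā=118.2462, payoff=0.0000, prob=0.013091
DDUUUD: Ā=51.7281, payoff=28.4319, prob=0.015335
UDUUUD: Ā=107.8900, payoff=0.0000, prob=0.013091
DUUUUD: Ā=100.7966, payoff=0.0000, prob=0.013091
UUUUUD: Ā=210.2330, payoff=0.0000, prob=0.011175
DDDDDU: Ā=20.4078, payoff=59.7522, prob=0.021043
UDDDDU: Ā=42.5649, payoff=37.5951, prob=0.017963
DUDDDU: Ā=35.4715, payoff=44.6885, prob=0.017963
UUDDDU: Ā=73.9835, payoff=6.1765, prob=0.015335
DDUDDU: Ā=30.5062, payoff=49.6538, prob=0.017963
UDUDDU: Ā=63.6273, payoff=16.5327, prob=0.015335
DUUDDU: Ā=56.5339, payoff=23.6261, prob=0.015335
UUUDDU: Ā=117.9136, payoff=0.0000, prob=0.013091
DDDUDU: Ā=27.0305, payoff=53.1295, prob=0.017963
UDDUDU: Ā=56.3779, payoff=23.7821, prob=0.015335
DUDUDU: Ā=49.2845, payoff=30.8755, prob=0.015335
UUDUDU: Ā=102.7935, payoff=0.0000, prob=0.013091
DDUUDU: Ā=44.3192, payoff=35.8408, prob=0.015335
UDUUDU: Ā=92.4372, payoff=0.0000, prob=0.013091
DUUUDU: Ā=85.3439, payoff=0.0000, prob=0.013091
UUUUDU: Ā=178.0029, payoff=0.0000, prob=0.011175
DDDDUU: Ā=24.5975, payoff=55.5625, prob=0.017963
UDDDUU: Ā=51.3033, payoff=28.8567, prob=0.015335
DUDDUU: Ā=44.2100, payoff=35.9500, prob=0.015335
UUDDUU: Ā=92.2093, payoff=0.0000, prob=0.013091
DDUDUU: Ā=39.2446, payoff=40.9154, prob=0.015335
UDUDUU: Ā=81.8531, payoff=0.0000, prob=0.013091
DUUDUU: Ā=74.7597, payoff=5.4003, prob=0.013091
UUUDUU: Ā=155.9275, payoff=0.0000, prob=0.011175
DDDUUU: Ā=35.7689, payoff=44.3911, prob=0.015335
UDDUUU: Ā=74.6037, payoff=5.5563, prob=0.013091
DUDUUU: Ā=67.5104, payoff=12.6496, prob=0.013091
UUDUUU: Ā=140.8073, payoff=0.0000, prob=0.011175
DDUUUU: Ā=62.5450, payoff=17.6150, prob=0.013091
UDUUUU: Ā=130.4511, payoff=0.0000, prob=0.011175
DUUUUU: Ā=123.3577, payoff=0.0000, prob=0.011175
UUUUUU: Ā=257.2890, payoff=0.0000, prob=0.009540
Price = Σ prob·payoff / R^6 = 24.955281 / 1.340096 = 18.6220

price = 18.6220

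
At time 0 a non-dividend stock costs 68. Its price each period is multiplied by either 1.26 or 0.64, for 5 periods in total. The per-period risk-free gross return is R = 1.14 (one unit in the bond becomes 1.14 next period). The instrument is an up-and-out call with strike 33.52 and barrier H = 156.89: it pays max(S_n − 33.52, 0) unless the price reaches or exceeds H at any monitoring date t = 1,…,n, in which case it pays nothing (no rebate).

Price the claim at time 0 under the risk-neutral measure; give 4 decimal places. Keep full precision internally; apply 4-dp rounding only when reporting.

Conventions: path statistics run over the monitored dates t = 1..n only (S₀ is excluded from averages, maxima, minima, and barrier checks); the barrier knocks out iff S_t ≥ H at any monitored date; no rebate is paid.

price = 15.2197

Under the martingale measure an up-move has probability p* = 0.8065; value the claim as the probability-weighted average of per-path payoffs, discounted 5 periods at R = 1.14.
Enumerate all 2^5 = 32 price paths (U = up ×1.26, D = down ×0.64); each path with k up-moves has probability p*^k·(1−p*)^(5−k).
DDDDD: M=43.5200, payoff=0.0000, prob=0.000272
UDDDD: M=85.6800, payoff=0.0000, prob=0.001132
DUDDD: M=54.8352, payoff=0.0000, prob=0.001132
UUDDD: M=107.9568, payoff=0.0000, prob=0.004715
DDUDD: M=43.5200, payoff=0.0000, prob=0.001132
UDUDD: M=85.6800, payoff=0.0000, prob=0.004715
DUUDD: M=69.0924, payoff=0.0000, prob=0.004715
UUUDD: M=136.0256, payoff=22.1961, prob=0.019648
DDDUD: M=43.5200, payoff=0.0000, prob=0.001132
UDDUD: M=85.6800, payoff=0.0000, prob=0.004715
DUDUD: M=54.8352, payoff=0.0000, prob=0.004715
UUDUD: M=107.9568, payoff=22.1961, prob=0.019648
DDUUD: M=44.2191, payoff=0.0000, prob=0.004715
UDUUD: M=87.0564, payoff=22.1961, prob=0.019648
DUUUD: M=87.0564, payoff=22.1961, prob=0.019648
UUUUD: M=171.3922, payoff=0.0000, prob=0.081866
DDDDU: M=43.5200, payoff=0.0000, prob=0.001132
UDDDU: M=85.6800, payoff=0.0000, prob=0.004715
DUDDU: M=54.8352, payoff=0.0000, prob=0.004715
UUDDU: M=107.9568, payoff=22.1961, prob=0.019648
DDUDU: M=43.5200, payoff=0.0000, prob=0.004715
UDUDU: M=85.6800, payoff=22.1961, prob=0.019648
DUUDU: M=69.0924, payoff=22.1961, prob=0.019648
UUUDU: M=136.0256, payoff=76.1710, prob=0.081866
DDDUU: M=43.5200, payoff=0.0000, prob=0.004715
UDDUU: M=85.6800, payoff=22.1961, prob=0.019648
DUDUU: M=55.7161, payoff=22.1961, prob=0.019648
UUDUU: M=109.6910, payoff=76.1710, prob=0.081866
DDUUU: M=55.7161, payoff=22.1961, prob=0.019648
UDUUU: M=109.6910, payoff=76.1710, prob=0.081866
DUUUU: M=109.6910, payoff=76.1710, prob=0.081866
UUUUU: M=215.9542, payoff=0.0000, prob=0.341108
Price = Σ prob·payoff / R^5 = 29.304264 / 1.925415 = 15.2197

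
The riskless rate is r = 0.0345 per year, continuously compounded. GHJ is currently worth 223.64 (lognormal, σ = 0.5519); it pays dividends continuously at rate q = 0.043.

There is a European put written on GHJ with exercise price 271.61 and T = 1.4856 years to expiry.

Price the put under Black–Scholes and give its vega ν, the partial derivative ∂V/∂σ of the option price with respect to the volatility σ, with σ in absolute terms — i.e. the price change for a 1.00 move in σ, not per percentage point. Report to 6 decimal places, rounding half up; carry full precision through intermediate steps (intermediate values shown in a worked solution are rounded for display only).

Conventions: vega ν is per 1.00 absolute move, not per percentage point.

price = 88.504544
ν = 101.973837

σ√T = 0.5519·√1.4856 = 0.672684
d₁ = (ln(S/K) + (r−q+σ²/2)T) / (σ√T) = (ln(223.64/271.61) + (0.0345−0.043+0.5519²/2)·1.4856) / 0.672684 = (-0.194330 + 0.213625) / 0.672684 = 0.028683
d₂ = d₁ − σ√T = 0.028683 − 0.672684 = -0.644001
e^{−rT} = 0.950038
e^{−qT} = 0.938117
N(−d₁) = 0.488559,  N(−d₂) = 0.740213
Put price V = K·e^{−rT}·N(−d₂) − S·e^{−qT}·N(−d₁) = 191.004337 − 102.499793 = 88.504544
φ(d₁) = (1/√(2π))·e^{−d₁²/2} = 0.398778
ν = S·e^{−qT}·φ(d₁)·√T = 101.973837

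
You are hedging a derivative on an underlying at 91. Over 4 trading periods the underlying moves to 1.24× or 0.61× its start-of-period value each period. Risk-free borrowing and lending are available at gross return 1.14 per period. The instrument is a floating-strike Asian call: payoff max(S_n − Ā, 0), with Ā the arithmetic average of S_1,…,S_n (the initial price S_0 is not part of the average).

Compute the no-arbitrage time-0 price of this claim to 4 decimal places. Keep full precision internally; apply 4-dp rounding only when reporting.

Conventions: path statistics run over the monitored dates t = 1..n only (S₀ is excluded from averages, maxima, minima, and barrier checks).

Risk-neutral up-probability p* = (R−d)/(u−d) = (1.14−0.61)/(1.24−0.61) = 0.8413; the claim prices as the p*-weighted sum of path payoffs discounted by R^4.
Enumerate all 2^4 = 16 price paths (U = up ×1.24, D = down ×0.61); each path with k up-moves has probability p*^k·(1−p*)^(4−k).
DDDD: Ā=30.6565, payoff=0.0000, prob=0.000635
UDDD: Ā=62.3182, payoff=0.0000, prob=0.003364
DUDD: Ā=47.9857, payoff=0.0000, prob=0.003364
UUDD: Ā=97.5447, payoff=0.0000, prob=0.017832
DDUD: Ā=39.2429, payoff=0.0000, prob=0.003364
UDUD: Ā=79.7724, payoff=0.0000, prob=0.017832
DUUD: Ā=65.4399, payoff=0.0000, prob=0.017832
UUUD: Ā=133.0253, payoff=0.0000, prob=0.094507
DDDU: Ā=33.9097, payoff=0.0000, prob=0.003364
UDDU: Ā=68.9312, payoff=0.0000, prob=0.017832
DUDU: Ā=54.5987, payoff=0.0000, prob=0.017832
UUDU: Ā=110.9876, payoff=0.0000, prob=0.094507
DDUU: Ā=45.8559, payoff=6.2089, prob=0.017832
UDUU: Ā=93.2153, payoff=12.6214, prob=0.094507
DUUU: Ā=78.8828, payoff=26.9539, prob=0.094507
UUUU: Ā=160.3520, payoff=54.7915, prob=0.500889
Price = Σ prob·payoff / R^4 = 31.295309 / 1.688960 = 18.5293

price = 18.5293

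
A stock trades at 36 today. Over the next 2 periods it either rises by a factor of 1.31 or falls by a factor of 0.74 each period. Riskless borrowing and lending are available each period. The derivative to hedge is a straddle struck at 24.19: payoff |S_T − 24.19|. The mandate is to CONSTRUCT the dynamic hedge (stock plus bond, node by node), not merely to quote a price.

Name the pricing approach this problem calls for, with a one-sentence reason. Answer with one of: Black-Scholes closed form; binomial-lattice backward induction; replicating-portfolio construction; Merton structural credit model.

Key observation: the task asks for the hedge itself — share and bond holdings at every node of the 2-period tree on spot 36 with factors 1.31/0.74 — which is exactly what the replicating-portfolio construction produces.

framework: replicating-portfolio construction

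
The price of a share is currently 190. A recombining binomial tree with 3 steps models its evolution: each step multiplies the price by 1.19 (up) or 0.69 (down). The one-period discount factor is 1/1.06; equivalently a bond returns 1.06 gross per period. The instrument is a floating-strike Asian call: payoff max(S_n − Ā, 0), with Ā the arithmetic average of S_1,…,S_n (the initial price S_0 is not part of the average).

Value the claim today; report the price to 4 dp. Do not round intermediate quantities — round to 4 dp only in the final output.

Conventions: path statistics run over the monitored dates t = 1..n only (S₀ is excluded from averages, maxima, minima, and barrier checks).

Under the martingale measure an up-move has probability p* = 0.7400; value the claim as the probability-weighted average of per-path payoffs, discounted 3 periods at R = 1.06.
Enumerate all 2^3 = 8 price paths (U = up ×1.19, D = down ×0.69); each path with k up-moves has probability p*^k·(1−p*)^(3−k).
DDD: Ā=94.6586, payoff=0.0000, prob=0.017576
UDD: Ā=163.2517, payoff=0.0000, prob=0.050024
DUD: Ā=131.5851, payoff=0.0000, prob=0.050024
UUD: Ā=226.9366, payoff=0.0000, prob=0.142376
DDU: Ā=109.7351, payoff=0.0000, prob=0.050024
UDU: Ā=189.2532, payoff=0.0000, prob=0.142376
DUU: Ā=157.5866, payoff=28.0641, prob=0.142376
UUU: Ā=271.7797, payoff=48.4005, prob=0.405224
Price = Σ prob·payoff / R^3 = 23.608693 / 1.191016 = 19.8223

price = 19.8223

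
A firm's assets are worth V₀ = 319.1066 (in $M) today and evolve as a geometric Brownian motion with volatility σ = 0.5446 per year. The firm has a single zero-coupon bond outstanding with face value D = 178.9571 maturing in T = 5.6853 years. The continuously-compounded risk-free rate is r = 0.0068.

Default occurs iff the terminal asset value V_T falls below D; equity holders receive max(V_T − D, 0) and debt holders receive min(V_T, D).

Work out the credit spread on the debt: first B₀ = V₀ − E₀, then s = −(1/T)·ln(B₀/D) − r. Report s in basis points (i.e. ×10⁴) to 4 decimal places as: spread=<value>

spread=697.5790

Apply the equity-as-call identities (strike 178.9571, horizon 5.6853 years):
d₁ = [ln(V₀/D) + (r + σ²/2)T] / (σ√T)
   = [ln(319.1066/178.9571) + (0.0068 + 0.5·0.5446²)·5.6853] / (0.5446·√5.6853)
   = [0.578379 + 0.881759] / 1.298537 = 1.124449
d₂ = d₁ − σ√T = 1.124449 − 1.298537 = -0.174088
N(d₁) = 0.869589,  N(d₂) = 0.430898,  e^(−rT) = 0.962078
E₀ = V₀·N(d₁) − D·e^(−rT)·N(d₂)
   = 319.1066·0.869589 − 178.9571·0.962078·0.430898 = 203.303484
B₀ = V₀ − E₀ = 319.1066 − 203.303484 = 115.803116
spread = −(1/T)·ln(B₀/D) − r = −(1/5.6853)·ln(115.803116/178.9571) − 0.0068 = 0.06975790
in basis points: 0.06975790 × 10⁴ = 697.5790 bp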